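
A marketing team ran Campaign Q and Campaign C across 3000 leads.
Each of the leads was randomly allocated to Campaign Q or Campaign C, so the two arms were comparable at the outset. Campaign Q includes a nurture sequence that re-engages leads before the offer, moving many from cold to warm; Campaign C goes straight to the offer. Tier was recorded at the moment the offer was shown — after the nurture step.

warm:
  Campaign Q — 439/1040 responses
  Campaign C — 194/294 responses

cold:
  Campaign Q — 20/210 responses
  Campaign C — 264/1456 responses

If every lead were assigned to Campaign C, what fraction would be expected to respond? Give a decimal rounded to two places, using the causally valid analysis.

Campaign C is higher inside every engagement tier stratum but Campaign Q is higher in aggregate. Whether to stratify depends on how engagement tier relates to the campaign.
Stratifying would compare campaigns among leads the campaigns themselves sorted into engagement tier groups — a form of selection on an intermediate. The unconditioned pooled rates give the total causal effect.
So P(outcome | do(Campaign C)) is just the pooled rate for Campaign C: 458/1750 = 0.262.

0.26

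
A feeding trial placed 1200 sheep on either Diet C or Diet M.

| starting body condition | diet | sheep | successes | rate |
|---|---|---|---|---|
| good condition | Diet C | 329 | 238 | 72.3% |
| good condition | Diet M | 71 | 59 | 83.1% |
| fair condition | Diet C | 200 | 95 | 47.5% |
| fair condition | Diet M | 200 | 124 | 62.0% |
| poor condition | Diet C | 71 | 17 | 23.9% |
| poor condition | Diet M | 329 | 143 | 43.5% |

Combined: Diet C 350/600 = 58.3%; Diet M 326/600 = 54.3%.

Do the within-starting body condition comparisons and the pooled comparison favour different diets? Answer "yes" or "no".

Within each starting body condition level (good condition 72.3% vs 83.1%; fair condition 47.5% vs 62.0%; poor condition 23.9% vs 43.5%), Diet M has the higher rate every time. Pooled: 58.3% vs 54.3% — Diet C has the higher rate overall. The two comparisons disagree.

yes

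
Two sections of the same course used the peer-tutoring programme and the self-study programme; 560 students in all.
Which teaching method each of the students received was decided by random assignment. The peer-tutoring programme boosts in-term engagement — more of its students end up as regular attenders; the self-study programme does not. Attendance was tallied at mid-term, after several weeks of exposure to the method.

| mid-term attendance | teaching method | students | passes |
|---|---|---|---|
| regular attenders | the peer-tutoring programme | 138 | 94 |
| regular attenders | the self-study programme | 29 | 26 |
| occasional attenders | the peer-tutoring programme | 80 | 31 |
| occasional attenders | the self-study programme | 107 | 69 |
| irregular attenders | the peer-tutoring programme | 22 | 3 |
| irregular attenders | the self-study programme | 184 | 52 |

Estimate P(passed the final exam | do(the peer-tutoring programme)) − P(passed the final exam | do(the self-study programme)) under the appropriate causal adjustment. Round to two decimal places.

+0.07

the self-study programme is higher inside every mid-term attendance stratum but the peer-tutoring programme is higher in aggregate. Whether to stratify depends on how mid-term attendance relates to the teaching method.
Mid-term attendance here is a post-treatment variable shaped by the teaching method; conditioning on it would introduce bias rather than remove it. The overall comparison is the causal one.
The causal difference is the pooled difference: 0.533 − 0.459 = +0.074.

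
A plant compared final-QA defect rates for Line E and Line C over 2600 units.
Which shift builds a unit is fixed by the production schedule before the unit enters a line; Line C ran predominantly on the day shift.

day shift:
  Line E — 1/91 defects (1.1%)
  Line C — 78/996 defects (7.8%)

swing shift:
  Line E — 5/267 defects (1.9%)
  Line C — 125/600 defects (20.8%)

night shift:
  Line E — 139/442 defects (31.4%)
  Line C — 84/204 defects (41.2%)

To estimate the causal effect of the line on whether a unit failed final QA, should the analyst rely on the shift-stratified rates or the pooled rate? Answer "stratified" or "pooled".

Shift is set before the line has any effect — it is not caused by the line — and it independently drives the outcome. That makes it a confounder, so the causal comparison is within shift levels.
Within each level — day shift: 1.1% vs 7.8%; swing shift: 1.9% vs 20.8%; night shift: 31.4% vs 41.2% — Line E is lower every time.

stratified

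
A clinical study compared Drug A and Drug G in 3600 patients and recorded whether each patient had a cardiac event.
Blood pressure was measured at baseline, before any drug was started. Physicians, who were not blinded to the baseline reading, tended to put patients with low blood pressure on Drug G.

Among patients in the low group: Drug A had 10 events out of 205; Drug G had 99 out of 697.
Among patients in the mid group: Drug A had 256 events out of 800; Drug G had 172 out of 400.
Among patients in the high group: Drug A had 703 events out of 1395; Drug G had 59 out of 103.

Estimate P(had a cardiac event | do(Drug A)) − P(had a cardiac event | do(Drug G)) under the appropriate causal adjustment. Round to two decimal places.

Within every blood pressure level Drug A has the lower rate, yet pooled Drug G does — Simpson's reversal.
Nothing the drug does changes blood pressure; the imbalance is an allocation artefact. With blood pressure also predicting the outcome, the pooled figure is confounded, and the within-stratum comparison is the causal one.
Adjusting over the population distribution of blood pressure: 0.251·(0.049−0.142) + 0.333·(0.320−0.430) + 0.416·(0.504−0.573) = -0.089.

-0.09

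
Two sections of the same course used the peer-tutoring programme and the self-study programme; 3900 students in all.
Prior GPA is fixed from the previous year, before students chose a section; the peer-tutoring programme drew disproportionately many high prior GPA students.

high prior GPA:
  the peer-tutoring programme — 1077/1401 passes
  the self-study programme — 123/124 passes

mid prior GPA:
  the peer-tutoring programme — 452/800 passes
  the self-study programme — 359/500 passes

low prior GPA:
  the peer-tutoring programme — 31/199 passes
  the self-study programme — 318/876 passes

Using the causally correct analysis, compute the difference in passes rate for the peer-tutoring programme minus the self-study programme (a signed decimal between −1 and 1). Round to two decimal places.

-0.20

Prior GPA band satisfies the back-door criterion: it is not a descendant of the teaching method, and it blocks the spurious path from teaching method to outcome. Adjusting for it (i.e., using the within-prior GPA band rates) gives the causal effect.
Adjusting over the population distribution of prior GPA band: 0.391·(0.769−0.992) + 0.333·(0.565−0.718) + 0.276·(0.156−0.363) = -0.195.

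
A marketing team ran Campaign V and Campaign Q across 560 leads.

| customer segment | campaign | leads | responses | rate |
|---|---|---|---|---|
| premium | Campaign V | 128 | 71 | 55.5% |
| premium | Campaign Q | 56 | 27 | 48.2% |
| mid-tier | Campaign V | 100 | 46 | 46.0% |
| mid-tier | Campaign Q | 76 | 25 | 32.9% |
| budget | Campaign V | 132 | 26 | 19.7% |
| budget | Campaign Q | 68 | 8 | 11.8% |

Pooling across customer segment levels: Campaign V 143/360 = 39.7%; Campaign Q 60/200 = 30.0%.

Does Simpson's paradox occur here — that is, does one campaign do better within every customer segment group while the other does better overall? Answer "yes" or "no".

no

Within each customer segment level (premium 55.5% vs 48.2%; mid-tier 46.0% vs 32.9%; budget 19.7% vs 11.8%), Campaign V has the higher rate every time. Pooled: 39.7% vs 30.0% — Campaign V has the higher rate overall. They agree.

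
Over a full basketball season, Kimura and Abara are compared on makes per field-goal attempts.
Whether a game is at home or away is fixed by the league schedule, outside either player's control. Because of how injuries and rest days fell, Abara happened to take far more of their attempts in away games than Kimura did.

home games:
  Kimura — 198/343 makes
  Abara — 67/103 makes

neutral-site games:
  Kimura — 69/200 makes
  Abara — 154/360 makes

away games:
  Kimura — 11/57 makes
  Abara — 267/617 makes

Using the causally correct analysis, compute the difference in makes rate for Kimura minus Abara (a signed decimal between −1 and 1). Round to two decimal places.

Within every game venue level Abara has the higher rate, yet pooled Kimura does — Simpson's reversal.
Nothing the player does changes game venue; the imbalance is an allocation artefact. With game venue also predicting the outcome, the pooled figure is confounded, and the within-stratum comparison is the causal one.
Adjusting over the population distribution of game venue: 0.265·(0.577−0.650) + 0.333·(0.345−0.428) + 0.401·(0.193−0.433) = -0.143.

-0.14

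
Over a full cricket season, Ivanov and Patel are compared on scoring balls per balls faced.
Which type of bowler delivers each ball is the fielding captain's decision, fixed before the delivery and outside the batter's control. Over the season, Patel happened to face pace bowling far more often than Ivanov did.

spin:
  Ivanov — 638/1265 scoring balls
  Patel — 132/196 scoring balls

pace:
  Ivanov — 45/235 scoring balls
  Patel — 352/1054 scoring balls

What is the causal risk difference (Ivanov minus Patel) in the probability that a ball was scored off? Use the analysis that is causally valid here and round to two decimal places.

-0.16

Nothing the player does changes bowling type; the imbalance is an allocation artefact. With bowling type also predicting the outcome, the pooled figure is confounded, and the within-stratum comparison is the causal one.
Adjusting over the population distribution of bowling type: 0.531·(0.504−0.673) + 0.469·(0.191−0.334) = -0.157.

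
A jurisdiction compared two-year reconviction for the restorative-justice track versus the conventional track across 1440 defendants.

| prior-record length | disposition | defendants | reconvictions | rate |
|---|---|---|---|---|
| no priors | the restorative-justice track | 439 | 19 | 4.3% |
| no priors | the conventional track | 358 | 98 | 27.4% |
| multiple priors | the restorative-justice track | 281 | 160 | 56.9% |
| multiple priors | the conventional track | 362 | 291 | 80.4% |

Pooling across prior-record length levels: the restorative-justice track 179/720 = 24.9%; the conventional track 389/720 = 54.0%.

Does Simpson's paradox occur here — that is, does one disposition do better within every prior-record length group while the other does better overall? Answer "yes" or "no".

no

Within each prior-record length level (no priors 4.3% vs 27.4%; multiple priors 56.9% vs 80.4%), the restorative-justice track has the lower rate every time. Pooled: 24.9% vs 54.0% — the restorative-justice track has the lower rate overall. They agree.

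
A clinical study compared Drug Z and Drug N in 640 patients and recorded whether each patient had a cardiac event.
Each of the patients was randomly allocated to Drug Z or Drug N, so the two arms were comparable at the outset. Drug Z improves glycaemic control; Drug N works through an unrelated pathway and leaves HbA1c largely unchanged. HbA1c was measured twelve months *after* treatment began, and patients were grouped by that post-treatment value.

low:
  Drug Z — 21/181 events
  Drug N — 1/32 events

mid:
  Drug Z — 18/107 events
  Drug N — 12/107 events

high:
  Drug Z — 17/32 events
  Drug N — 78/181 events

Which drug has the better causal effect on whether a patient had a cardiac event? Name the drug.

Drug Z

HbA1c is recorded after the drug and is itself shifted by it — it sits on the causal path from drug to outcome. Conditioning on a mediator would strip out part of the effect we want; the pooled comparison gives the total causal effect.
Pooled: Drug Z 17.5% vs Drug N 28.4%; Drug Z is lower overall.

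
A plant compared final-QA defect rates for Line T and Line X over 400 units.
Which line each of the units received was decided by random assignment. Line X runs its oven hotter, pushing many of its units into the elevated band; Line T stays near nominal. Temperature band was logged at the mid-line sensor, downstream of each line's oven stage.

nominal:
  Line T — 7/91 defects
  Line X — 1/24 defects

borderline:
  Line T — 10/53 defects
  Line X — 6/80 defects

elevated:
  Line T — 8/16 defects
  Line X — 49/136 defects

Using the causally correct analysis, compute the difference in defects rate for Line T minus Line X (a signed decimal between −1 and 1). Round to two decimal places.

Stratifying would compare lines among units the lines themselves sorted into in-process temperature band groups — a form of selection on an intermediate. The unconditioned pooled rates give the total causal effect.
The causal difference is the pooled difference: 0.156 − 0.233 = -0.077.

-0.08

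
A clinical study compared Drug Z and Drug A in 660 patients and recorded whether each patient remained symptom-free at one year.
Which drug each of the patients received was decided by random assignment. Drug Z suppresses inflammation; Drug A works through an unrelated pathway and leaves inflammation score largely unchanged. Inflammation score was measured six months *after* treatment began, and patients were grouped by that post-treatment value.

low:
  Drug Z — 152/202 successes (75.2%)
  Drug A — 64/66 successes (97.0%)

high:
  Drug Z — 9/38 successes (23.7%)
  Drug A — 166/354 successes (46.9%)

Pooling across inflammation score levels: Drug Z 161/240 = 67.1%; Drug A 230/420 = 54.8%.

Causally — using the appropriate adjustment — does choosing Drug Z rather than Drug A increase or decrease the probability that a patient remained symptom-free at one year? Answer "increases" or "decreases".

Inflammation score is recorded after the drug and is itself shifted by it — it sits on the causal path from drug to outcome. Conditioning on a mediator would strip out part of the effect we want; the pooled comparison gives the total causal effect.
Pooled: Drug Z 67.1% vs Drug A 54.8%; Drug Z is higher overall.

increases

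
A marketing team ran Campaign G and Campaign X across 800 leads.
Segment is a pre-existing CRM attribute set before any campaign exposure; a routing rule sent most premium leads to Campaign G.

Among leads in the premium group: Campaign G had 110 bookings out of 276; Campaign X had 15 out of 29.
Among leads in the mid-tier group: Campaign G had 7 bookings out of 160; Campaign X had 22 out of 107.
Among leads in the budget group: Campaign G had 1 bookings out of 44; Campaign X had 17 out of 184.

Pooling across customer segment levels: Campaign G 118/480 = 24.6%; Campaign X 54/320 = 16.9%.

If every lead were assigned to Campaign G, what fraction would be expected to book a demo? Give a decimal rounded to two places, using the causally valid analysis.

Since customer segment is a pre-existing factor (not a product of the campaign) and it affects the outcome on its own, it is a confounder. The stratified rates, not the pooled rate, identify the causal effect.
Standardising Campaign G to the population customer segment mix: 0.381·110/276 + 0.334·7/160 + 0.285·1/44 = 0.173.

0.17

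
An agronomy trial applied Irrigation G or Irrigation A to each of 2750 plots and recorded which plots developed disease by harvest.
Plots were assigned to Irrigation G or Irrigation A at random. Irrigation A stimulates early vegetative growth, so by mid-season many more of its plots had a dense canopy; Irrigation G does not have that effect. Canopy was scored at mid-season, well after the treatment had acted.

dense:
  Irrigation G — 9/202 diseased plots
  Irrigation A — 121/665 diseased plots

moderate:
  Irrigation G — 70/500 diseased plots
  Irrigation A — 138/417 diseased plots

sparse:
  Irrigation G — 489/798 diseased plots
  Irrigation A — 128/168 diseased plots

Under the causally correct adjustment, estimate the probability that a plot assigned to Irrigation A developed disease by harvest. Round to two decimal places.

Mid-season canopy here is a post-treatment variable shaped by the irrigation; conditioning on it would introduce bias rather than remove it. The overall comparison is the causal one.
So P(outcome | do(Irrigation A)) is just the pooled rate for Irrigation A: 387/1250 = 0.310.

0.31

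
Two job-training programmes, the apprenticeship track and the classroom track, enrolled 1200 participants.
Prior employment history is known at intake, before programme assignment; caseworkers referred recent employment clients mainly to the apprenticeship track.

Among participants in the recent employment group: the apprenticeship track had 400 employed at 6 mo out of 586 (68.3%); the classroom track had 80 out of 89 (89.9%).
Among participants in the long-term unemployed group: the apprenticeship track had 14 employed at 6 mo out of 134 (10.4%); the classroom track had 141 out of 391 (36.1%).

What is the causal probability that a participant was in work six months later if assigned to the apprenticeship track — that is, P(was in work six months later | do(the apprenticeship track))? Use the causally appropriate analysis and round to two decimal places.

The stratified and pooled comparisons disagree (the classroom track wins within each prior employment history; the apprenticeship track wins overall), so the answer turns on the causal role of prior employment history.
Here prior employment history is a common cause — it drives both which programme a case falls under and the outcome. The crude comparison mixes populations; the stratum-specific rates are the causally relevant ones.
Standardising the apprenticeship track to the population prior employment history mix: 0.562·400/586 + 0.438·14/134 = 0.430.

0.43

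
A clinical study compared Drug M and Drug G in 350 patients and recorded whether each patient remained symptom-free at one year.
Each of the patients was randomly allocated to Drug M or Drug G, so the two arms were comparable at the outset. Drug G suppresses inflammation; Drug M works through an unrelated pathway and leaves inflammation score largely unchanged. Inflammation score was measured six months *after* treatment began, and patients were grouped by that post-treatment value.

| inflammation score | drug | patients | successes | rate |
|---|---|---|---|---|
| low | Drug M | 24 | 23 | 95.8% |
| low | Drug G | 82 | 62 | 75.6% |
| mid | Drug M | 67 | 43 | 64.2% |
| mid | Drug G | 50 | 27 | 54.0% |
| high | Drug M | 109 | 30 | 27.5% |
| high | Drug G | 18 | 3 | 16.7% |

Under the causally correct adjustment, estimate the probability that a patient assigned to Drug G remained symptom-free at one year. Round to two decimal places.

Because the drug influences inflammation score, inflammation score is a post-treatment mediator, not a confounder. Stratifying on it would bias the estimate; the causal effect is the crude pooled difference.
So P(outcome | do(Drug G)) is just the pooled rate for Drug G: 92/150 = 0.613.

0.61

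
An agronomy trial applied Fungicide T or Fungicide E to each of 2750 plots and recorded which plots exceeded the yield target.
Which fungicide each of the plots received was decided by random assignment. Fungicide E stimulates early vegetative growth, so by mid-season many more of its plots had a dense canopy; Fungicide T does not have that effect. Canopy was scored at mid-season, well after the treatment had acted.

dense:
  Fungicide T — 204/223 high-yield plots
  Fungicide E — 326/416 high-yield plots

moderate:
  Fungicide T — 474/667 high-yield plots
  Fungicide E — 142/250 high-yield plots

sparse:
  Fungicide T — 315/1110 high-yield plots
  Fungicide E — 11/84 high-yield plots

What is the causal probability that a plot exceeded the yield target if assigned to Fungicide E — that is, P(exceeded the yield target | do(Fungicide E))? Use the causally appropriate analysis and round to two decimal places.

Mid-season canopy lies on the pathway fungicide → mid-season canopy → outcome, so adjusting for it blocks the indirect effect. For the total causal effect of fungicide, use the unadjusted pooled rates.
So P(outcome | do(Fungicide E)) is just the pooled rate for Fungicide E: 479/750 = 0.639.

0.64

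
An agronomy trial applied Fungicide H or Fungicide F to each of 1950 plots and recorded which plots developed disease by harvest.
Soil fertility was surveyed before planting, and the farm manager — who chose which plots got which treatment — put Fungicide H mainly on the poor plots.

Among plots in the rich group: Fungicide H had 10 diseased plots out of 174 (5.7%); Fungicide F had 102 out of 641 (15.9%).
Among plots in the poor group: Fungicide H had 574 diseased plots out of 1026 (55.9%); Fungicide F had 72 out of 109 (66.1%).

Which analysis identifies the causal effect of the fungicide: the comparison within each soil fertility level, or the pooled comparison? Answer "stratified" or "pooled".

stratified

The stratified and pooled comparisons disagree (Fungicide H wins within each soil fertility; Fungicide F wins overall), so the answer turns on the causal role of soil fertility.
Since soil fertility is a pre-existing factor (not a product of the fungicide) and it affects the outcome on its own, it is a confounder. The stratified rates, not the pooled rate, identify the causal effect.
Within each level — rich: 5.7% vs 15.9%; poor: 55.9% vs 66.1% — Fungicide H is lower every time.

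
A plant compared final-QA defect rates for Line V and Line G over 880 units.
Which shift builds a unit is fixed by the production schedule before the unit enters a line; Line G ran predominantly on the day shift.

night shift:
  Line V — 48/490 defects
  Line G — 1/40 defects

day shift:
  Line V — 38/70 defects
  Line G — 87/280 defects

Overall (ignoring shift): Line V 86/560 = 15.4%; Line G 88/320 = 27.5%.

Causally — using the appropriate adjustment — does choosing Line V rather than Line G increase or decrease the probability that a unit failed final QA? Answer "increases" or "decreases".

increases

Shift is set before the line has any effect — it is not caused by the line — and it independently drives the outcome. That makes it a confounder, so the causal comparison is within shift levels.
Within each level — night shift: 9.8% vs 2.5%; day shift: 54.3% vs 31.1% — Line G is lower every time.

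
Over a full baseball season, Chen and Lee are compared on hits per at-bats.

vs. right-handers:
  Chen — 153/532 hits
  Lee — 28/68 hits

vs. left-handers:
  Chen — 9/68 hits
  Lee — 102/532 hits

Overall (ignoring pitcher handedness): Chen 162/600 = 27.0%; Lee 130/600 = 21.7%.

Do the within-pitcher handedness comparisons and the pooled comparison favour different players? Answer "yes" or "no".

Within each pitcher handedness level (vs. right-handers 28.8% vs 41.2%; vs. left-handers 13.2% vs 19.2%), Lee has the higher rate every time. Pooled: 27.0% vs 21.7% — Chen has the higher rate overall. The two comparisons disagree.

yes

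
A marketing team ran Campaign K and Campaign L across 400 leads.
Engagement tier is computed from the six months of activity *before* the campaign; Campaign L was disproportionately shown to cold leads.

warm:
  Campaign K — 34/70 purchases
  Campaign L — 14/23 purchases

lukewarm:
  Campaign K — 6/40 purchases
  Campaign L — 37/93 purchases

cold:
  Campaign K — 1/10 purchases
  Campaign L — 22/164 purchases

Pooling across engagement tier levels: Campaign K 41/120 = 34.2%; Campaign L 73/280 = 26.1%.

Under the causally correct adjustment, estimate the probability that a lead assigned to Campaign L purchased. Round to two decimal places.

The engagement tier-specific comparison favours Campaign L throughout, but the pooled figures favour Campaign K. The question is whether to condition on engagement tier.
Nothing the campaign does changes engagement tier; the imbalance is an allocation artefact. With engagement tier also predicting the outcome, the pooled figure is confounded, and the within-stratum comparison is the causal one.
Standardising Campaign L to the population engagement tier mix: 0.233·14/23 + 0.333·37/93 + 0.435·22/164 = 0.332.

0.33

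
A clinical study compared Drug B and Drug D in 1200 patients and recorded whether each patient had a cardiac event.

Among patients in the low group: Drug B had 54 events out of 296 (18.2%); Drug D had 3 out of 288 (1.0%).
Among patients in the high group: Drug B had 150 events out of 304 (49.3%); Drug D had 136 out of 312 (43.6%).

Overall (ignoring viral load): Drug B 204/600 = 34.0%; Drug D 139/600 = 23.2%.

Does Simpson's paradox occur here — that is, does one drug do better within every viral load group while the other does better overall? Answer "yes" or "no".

no

Within each viral load level (low 18.2% vs 1.0%; high 49.3% vs 43.6%), Drug D has the lower rate every time. Pooled: 34.0% vs 23.2% — Drug D has the lower rate overall. They agree.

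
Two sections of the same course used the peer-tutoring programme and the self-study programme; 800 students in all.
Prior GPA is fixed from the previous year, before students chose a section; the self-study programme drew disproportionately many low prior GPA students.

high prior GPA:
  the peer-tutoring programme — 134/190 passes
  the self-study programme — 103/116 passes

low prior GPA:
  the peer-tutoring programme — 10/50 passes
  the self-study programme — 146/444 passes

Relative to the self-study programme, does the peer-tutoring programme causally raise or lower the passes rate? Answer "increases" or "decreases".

Prior GPA band satisfies the back-door criterion: it is not a descendant of the teaching method, and it blocks the spurious path from teaching method to outcome. Adjusting for it (i.e., using the within-prior GPA band rates) gives the causal effect.
Within each level — high prior GPA: 70.5% vs 88.8%; low prior GPA: 20.0% vs 32.9% — the self-study programme is higher every time.

decreases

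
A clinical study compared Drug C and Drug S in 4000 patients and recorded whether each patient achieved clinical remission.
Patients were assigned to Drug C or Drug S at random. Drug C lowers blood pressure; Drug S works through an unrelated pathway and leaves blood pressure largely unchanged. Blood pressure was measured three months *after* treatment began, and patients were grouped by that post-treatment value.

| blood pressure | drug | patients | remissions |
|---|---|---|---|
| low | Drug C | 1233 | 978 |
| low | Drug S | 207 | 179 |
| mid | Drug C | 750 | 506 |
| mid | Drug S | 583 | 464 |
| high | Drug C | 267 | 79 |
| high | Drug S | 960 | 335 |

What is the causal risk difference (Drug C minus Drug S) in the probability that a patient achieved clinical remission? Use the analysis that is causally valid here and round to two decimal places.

+0.14

Within every blood pressure level Drug S has the higher rate, yet pooled Drug C does — Simpson's reversal.
The distribution of blood pressure is itself part of what the drug does — it is an intermediate outcome. Holding it fixed would remove that part of the effect; the total effect is the pooled difference.
The causal difference is the pooled difference: 0.695 − 0.559 = +0.136.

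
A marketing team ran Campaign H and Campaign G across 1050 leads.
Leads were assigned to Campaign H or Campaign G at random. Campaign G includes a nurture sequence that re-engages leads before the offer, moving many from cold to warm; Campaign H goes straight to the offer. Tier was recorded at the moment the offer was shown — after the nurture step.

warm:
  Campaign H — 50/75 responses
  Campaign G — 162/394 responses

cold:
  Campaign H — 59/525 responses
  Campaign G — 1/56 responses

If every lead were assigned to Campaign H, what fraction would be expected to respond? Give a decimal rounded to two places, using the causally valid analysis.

0.18

Campaign H is higher inside every engagement tier stratum but Campaign G is higher in aggregate. Whether to stratify depends on how engagement tier relates to the campaign.
Engagement tier is downstream of the campaign. One should not condition on a consequence of treatment, so the overall rates are the right comparison.
So P(outcome | do(Campaign H)) is just the pooled rate for Campaign H: 109/600 = 0.182.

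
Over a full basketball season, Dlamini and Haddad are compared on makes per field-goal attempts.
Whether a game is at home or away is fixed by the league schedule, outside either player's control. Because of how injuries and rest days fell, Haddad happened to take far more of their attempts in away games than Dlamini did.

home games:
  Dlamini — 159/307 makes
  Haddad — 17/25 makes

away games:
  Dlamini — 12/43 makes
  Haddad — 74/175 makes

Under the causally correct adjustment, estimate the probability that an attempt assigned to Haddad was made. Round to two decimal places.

0.58

The game venue-specific comparison favours Haddad throughout, but the pooled figures favour Dlamini. The question is whether to condition on game venue.
Since game venue is a pre-existing factor (not a product of the player) and it affects the outcome on its own, it is a confounder. The stratified rates, not the pooled rate, identify the causal effect.
Standardising Haddad to the population game venue mix: 0.604·17/25 + 0.396·74/175 = 0.578.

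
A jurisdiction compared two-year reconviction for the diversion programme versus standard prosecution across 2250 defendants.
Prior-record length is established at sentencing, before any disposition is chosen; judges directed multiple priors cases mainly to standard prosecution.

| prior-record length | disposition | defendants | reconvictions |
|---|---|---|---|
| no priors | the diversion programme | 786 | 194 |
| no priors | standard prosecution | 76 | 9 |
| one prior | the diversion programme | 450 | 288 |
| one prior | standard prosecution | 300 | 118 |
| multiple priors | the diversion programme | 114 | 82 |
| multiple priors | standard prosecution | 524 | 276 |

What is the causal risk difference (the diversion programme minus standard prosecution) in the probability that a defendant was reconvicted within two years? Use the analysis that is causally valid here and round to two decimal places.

+0.19

The prior-record length-specific comparison favours standard prosecution throughout, but the pooled figures favour the diversion programme. The question is whether to condition on prior-record length.
Here prior-record length is a common cause — it drives both which disposition a case falls under and the outcome. The crude comparison mixes populations; the stratum-specific rates are the causally relevant ones.
Adjusting over the population distribution of prior-record length: 0.383·(0.247−0.118) + 0.333·(0.640−0.393) + 0.284·(0.719−0.527) = +0.186.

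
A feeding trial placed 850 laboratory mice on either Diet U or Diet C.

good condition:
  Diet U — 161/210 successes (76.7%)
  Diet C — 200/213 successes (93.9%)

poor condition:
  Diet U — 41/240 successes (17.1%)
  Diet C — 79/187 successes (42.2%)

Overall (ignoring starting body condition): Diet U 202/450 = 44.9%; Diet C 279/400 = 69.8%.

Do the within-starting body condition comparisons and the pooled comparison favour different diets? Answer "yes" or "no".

Within each starting body condition level (good condition 76.7% vs 93.9%; poor condition 17.1% vs 42.2%), Diet C has the higher rate every time. Pooled: 44.9% vs 69.8% — Diet C has the higher rate overall. They agree.

no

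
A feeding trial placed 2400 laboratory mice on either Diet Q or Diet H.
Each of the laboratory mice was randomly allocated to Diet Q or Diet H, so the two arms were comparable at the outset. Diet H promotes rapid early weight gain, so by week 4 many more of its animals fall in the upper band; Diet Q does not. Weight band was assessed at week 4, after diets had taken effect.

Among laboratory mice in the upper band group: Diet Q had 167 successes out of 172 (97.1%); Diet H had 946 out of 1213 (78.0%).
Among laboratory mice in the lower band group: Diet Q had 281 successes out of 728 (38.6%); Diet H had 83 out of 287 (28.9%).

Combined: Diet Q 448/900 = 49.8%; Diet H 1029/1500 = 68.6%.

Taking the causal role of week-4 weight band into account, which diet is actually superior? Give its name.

Diet H

Diet Q is higher inside every week-4 weight band stratum but Diet H is higher in aggregate. Whether to stratify depends on how week-4 weight band relates to the diet.
Week-4 weight band is recorded after the diet and is itself shifted by it — it sits on the causal path from diet to outcome. Conditioning on a mediator would strip out part of the effect we want; the pooled comparison gives the total causal effect.
Pooled: Diet Q 49.8% vs Diet H 68.6%; Diet H is higher overall.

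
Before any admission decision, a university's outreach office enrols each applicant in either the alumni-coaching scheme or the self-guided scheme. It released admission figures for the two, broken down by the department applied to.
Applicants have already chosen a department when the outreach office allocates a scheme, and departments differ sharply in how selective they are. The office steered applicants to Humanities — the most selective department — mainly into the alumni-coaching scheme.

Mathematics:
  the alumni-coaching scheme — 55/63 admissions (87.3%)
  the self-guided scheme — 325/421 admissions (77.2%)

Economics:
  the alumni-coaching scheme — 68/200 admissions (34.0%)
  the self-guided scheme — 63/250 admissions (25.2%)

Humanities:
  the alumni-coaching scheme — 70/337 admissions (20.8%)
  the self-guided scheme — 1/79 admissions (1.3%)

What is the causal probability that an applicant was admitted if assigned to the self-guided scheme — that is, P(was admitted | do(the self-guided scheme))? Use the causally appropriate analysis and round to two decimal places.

0.36

Department differs across outreach schemes for reasons unrelated to any effect of the outreach scheme itself, and it separately predicts the outcome — a classic confounder. We must compare within department levels.
Standardising the self-guided scheme to the population department mix: 0.359·325/421 + 0.333·63/250 + 0.308·1/79 = 0.365.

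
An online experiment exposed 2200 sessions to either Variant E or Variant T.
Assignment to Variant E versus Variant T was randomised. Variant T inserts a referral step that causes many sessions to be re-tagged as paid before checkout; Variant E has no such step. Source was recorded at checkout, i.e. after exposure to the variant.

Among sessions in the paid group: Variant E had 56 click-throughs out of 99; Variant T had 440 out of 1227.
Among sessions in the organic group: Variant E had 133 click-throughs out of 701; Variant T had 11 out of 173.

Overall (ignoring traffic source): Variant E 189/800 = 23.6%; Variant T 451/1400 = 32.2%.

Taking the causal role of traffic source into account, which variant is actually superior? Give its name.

Traffic source here is a post-treatment variable shaped by the variant; conditioning on it would introduce bias rather than remove it. The overall comparison is the causal one.
Pooled: Variant E 23.6% vs Variant T 32.2%; Variant T is higher overall.

Variant T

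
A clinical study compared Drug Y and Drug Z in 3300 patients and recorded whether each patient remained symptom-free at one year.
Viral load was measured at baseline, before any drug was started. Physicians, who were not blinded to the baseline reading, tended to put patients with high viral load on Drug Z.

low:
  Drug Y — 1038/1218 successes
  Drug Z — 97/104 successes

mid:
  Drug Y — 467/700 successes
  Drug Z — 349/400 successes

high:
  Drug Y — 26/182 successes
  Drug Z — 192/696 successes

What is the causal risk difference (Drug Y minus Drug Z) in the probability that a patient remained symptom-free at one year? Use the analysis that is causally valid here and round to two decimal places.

Since viral load is a pre-existing factor (not a product of the drug) and it affects the outcome on its own, it is a confounder. The stratified rates, not the pooled rate, identify the causal effect.
Adjusting over the population distribution of viral load: 0.401·(0.852−0.933) + 0.333·(0.667−0.873) + 0.266·(0.143−0.276) = -0.136.

-0.14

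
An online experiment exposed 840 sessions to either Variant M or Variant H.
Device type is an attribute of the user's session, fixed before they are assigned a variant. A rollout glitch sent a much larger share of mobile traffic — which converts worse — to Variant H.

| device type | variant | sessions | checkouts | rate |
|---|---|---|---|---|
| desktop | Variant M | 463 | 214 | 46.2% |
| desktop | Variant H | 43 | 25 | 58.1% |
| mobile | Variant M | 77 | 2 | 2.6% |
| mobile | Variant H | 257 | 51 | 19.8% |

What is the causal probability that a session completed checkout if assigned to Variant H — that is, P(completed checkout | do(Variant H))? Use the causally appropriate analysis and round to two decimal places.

Within every device type level Variant H has the higher rate, yet pooled Variant M does — Simpson's reversal.
Nothing the variant does changes device type; the imbalance is an allocation artefact. With device type also predicting the outcome, the pooled figure is confounded, and the within-stratum comparison is the causal one.
Standardising Variant H to the population device type mix: 0.602·25/43 + 0.398·51/257 = 0.429.

0.43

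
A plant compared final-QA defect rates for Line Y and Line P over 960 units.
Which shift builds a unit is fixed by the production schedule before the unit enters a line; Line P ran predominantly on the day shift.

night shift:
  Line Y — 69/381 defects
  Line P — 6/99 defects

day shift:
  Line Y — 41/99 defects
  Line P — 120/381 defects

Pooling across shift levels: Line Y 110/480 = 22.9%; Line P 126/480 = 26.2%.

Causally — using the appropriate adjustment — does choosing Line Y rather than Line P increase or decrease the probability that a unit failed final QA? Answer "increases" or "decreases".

increases

Shift satisfies the back-door criterion: it is not a descendant of the line, and it blocks the spurious path from line to outcome. Adjusting for it (i.e., using the within-shift rates) gives the causal effect.
Within each level — night shift: 18.1% vs 6.1%; day shift: 41.4% vs 31.5% — Line P is lower every time.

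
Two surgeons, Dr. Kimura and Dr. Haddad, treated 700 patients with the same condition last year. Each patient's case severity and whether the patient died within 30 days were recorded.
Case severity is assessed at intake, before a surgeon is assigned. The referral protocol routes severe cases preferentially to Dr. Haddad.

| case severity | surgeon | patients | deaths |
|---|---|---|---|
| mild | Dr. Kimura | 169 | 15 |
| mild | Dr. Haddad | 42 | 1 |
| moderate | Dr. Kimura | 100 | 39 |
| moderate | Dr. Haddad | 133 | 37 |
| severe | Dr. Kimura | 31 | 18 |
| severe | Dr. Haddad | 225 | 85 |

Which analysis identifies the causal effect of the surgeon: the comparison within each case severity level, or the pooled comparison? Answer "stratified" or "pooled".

stratified

Case severity differs across surgeons for reasons unrelated to any effect of the surgeon itself, and it separately predicts the outcome — a classic confounder. We must compare within case severity levels.
Within each level — mild: 8.9% vs 2.4%; moderate: 39.0% vs 27.8%; severe: 58.1% vs 37.8% — Dr. Haddad is lower every time.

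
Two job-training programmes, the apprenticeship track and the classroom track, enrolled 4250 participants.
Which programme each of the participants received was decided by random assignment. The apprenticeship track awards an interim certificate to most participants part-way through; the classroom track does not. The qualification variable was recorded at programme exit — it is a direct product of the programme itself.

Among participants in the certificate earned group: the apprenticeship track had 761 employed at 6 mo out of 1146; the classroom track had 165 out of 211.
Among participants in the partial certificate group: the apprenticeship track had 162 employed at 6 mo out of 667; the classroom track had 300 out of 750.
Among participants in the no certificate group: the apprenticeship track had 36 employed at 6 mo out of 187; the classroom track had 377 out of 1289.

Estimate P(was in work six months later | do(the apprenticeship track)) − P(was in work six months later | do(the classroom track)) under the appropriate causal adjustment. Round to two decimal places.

+0.11

Within every qualification attained during the programme level the classroom track has the higher rate, yet pooled the apprenticeship track does — Simpson's reversal.
Stratifying would compare programmes among participants the programmes themselves sorted into qualification attained during the programme groups — a form of selection on an intermediate. The unconditioned pooled rates give the total causal effect.
The causal difference is the pooled difference: 0.479 − 0.374 = +0.105.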